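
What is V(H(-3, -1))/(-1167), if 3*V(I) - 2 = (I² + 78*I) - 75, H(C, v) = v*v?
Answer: -2/1167 ≈ -0.0017138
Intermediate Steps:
H(C, v) = v²
V(I) = -73/3 + 26*I + I²/3 (V(I) = ⅔ + ((I² + 78*I) - 75)/3 = ⅔ + (-75 + I² + 78*I)/3 = ⅔ + (-25 + 26*I + I²/3) = -73/3 + 26*I + I²/3)
V(H(-3, -1))/(-1167) = (-73/3 + 26*(-1)² + ((-1)²)²/3)/(-1167) = (-73/3 + 26*1 + (⅓)*1²)*(-1/1167) = (-73/3 + 26 + (⅓)*1)*(-1/1167) = (-73/3 + 26 + ⅓)*(-1/1167) = 2*(-1/1167) = -2/1167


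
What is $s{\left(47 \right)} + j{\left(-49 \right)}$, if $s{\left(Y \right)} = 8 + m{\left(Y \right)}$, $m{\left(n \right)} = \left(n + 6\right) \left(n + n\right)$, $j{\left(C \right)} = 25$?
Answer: $5015$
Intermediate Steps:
$m{\left(n \right)} = 2 n \left(6 + n\right)$ ($m{\left(n \right)} = \left(6 + n\right) 2 n = 2 n \left(6 + n\right)$)
$s{\left(Y \right)} = 8 + 2 Y \left(6 + Y\right)$
$s{\left(47 \right)} + j{\left(-49 \right)} = \left(8 + 2 \cdot 47 \left(6 + 47\right)\right) + 25 = \left(8 + 2 \cdot 47 \cdot 53\right) + 25 = \left(8 + 4982\right) + 25 = 4990 + 25 = 5015$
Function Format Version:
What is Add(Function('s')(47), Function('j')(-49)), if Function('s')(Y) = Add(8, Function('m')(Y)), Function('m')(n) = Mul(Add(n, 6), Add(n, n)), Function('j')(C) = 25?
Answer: 5015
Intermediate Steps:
Function('m')(n) = Mul(2, n, Add(6, n)) (Function('m')(n) = Mul(Add(6, n), Mul(2, n)) = Mul(2, n, Add(6, n)))
Function('s')(Y) = Add(8, Mul(2, Y, Add(6, Y)))
Add(Function('s')(47), Function('j')(-49)) = Add(Add(8, Mul(2, 47, Add(6, 47))), 25) = Add(Add(8, Mul(2, 47, 53)), 25) = Add(Add(8, 4982), 25) = Add(4990, 25) = 5015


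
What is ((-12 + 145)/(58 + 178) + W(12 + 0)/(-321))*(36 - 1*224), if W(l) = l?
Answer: -624489/6313 ≈ -98.921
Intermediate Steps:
((-12 + 145)/(58 + 178) + W(12 + 0)/(-321))*(36 - 1*224) = ((-12 + 145)/(58 + 178) + (12 + 0)/(-321))*(36 - 1*224) = (133/236 + 12*(-1/321))*(36 - 224) = (133*(1/236) - 4/107)*(-188) = (133/236 - 4/107)*(-188) = (13287/25252)*(-188) = -624489/6313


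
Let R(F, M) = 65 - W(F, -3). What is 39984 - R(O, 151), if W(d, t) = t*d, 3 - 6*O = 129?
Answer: 39982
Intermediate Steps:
O = -21 (O = ½ - ⅙*129 = ½ - 43/2 = -21)
W(d, t) = d*t
R(F, M) = 65 + 3*F (R(F, M) = 65 - F*(-3) = 65 - (-3)*F = 65 + 3*F)
39984 - R(O, 151) = 39984 - (65 + 3*(-21)) = 39984 - (65 - 63) = 39984 - 1*2 = 39984 - 2 = 39982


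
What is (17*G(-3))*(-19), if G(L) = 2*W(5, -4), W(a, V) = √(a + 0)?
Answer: -646*√5 ≈ -1444.5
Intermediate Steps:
W(a, V) = √a
G(L) = 2*√5
(17*G(-3))*(-19) = (17*(2*√5))*(-19) = (34*√5)*(-19) = -646*√5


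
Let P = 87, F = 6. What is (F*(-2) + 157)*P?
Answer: 12615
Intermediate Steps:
(F*(-2) + 157)*P = (6*(-2) + 157)*87 = (-12 + 157)*87 = 145*87 = 12615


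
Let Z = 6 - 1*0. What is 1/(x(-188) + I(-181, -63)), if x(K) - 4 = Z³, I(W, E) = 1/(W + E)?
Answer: 244/53679 ≈ 0.0045455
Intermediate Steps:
I(W, E) = 1/(E + W)
Z = 6 (Z = 6 + 0 = 6)
x(K) = 220 (x(K) = 4 + 6³ = 4 + 216 = 220)
1/(x(-188) + I(-181, -63)) = 1/(220 + 1/(-63 - 181)) = 1/(220 + 1/(-244)) = 1/(220 - 1/244) = 1/(53679/244) = 244/53679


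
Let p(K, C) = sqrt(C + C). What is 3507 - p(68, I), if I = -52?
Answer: 3507 - 2*I*sqrt(26) ≈ 3507.0 - 10.198*I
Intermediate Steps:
p(K, C) = sqrt(2)*sqrt(C) (p(K, C) = sqrt(2*C) = sqrt(2)*sqrt(C))
3507 - p(68, I) = 3507 - sqrt(2)*sqrt(-52) = 3507 - sqrt(2)*2*I*sqrt(13) = 3507 - 2*I*sqrt(26)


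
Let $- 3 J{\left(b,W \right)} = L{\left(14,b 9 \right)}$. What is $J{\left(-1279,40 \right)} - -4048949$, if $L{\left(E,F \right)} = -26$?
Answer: $\frac{12146873}{3} \approx 4.049 \cdot 10^{6}$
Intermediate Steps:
$J{\left(b,W \right)} = \frac{26}{3}$ ($J{\left(b,W \right)} = \left(- \frac{1}{3}\right) \left(-26\right) = \frac{26}{3}$)
$J{\left(-1279,40 \right)} - -4048949 = \frac{26}{3} - -4048949 = \frac{26}{3} + 4048949 = \frac{12146873}{3}$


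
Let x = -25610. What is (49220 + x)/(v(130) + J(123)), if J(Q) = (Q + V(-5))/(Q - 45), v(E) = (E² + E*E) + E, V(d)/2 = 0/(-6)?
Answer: 613860/882221 ≈ 0.69581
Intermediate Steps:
V(d) = 0 (V(d) = 2*(0/(-6)) = 2*(0*(-⅙)) = 2*0 = 0)
v(E) = E + 2*E² (v(E) = (E² + E²) + E = 2*E² + E = E + 2*E²)
J(Q) = Q/(-45 + Q) (J(Q) = (Q + 0)/(Q - 45) = Q/(-45 + Q))
(49220 + x)/(v(130) + J(123)) = (49220 - 25610)/(130*(1 + 2*130) + 123/(-45 + 123)) = 23610/(130*(1 + 260) + 123/78) = 23610/(130*261 + 123*(1/78)) = 23610/(33930 + 41/26) = 23610/(882221/26) = 23610*(26/882221) = 613860/882221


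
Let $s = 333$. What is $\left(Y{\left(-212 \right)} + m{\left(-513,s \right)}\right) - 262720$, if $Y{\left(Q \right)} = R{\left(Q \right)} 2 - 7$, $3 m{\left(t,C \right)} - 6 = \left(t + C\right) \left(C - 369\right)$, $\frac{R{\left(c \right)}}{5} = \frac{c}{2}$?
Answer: $-261625$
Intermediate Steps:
$R{\left(c \right)} = \frac{5 c}{2}$ ($R{\left(c \right)} = 5 \frac{c}{2} = \frac{5 c}{2}$)
$m{\left(t,C \right)} = 2 + \frac{\left(-369 + C\right) \left(C + t\right)}{3}$ ($m{\left(t,C \right)} = 2 + \frac{\left(t + C\right) \left(C - 369\right)}{3} = 2 + \frac{\left(C + t\right) \left(-369 + C\right)}{3} = 2 + \frac{\left(-369 + C\right) \left(C + t\right)}{3}$)
$Y{\left(Q \right)} = -7 + 5 Q$ ($Y{\left(Q \right)} = \frac{5 Q}{2} \cdot 2 - 7 = 5 Q - 7 = -7 + 5 Q$)
$\left(Y{\left(-212 \right)} + m{\left(-513,s \right)}\right) - 262720 = \left(\left(-7 + 5 \left(-212\right)\right) + \left(2 - 40959 - -63099 + \frac{333^{2}}{3} + \frac{1}{3} \cdot 333 \left(-513\right)\right)\right) - 262720 = \left(\left(-7 - 1060\right) + \left(2 - 40959 + 63099 + \frac{1}{3} \cdot 110889 - 56943\right)\right) - 262720 = \left(-1067 + \left(2 - 40959 + 63099 + 36963 - 56943\right)\right) - 262720 = \left(-1067 + 2162\right) - 262720 = 1095 - 262720 = -261625$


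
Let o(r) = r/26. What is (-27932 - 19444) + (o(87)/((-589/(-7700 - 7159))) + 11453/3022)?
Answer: -42085144520/889979 ≈ -47288.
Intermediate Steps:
o(r) = r/26 (o(r) = r*(1/26) = r/26)
(-27932 - 19444) + (o(87)/((-589/(-7700 - 7159))) + 11453/3022) = (-27932 - 19444) + (((1/26)*87)/((-589/(-7700 - 7159))) + 11453/3022) = -47376 + (87/(26*((-589/(-14859)))) + 11453*(1/3022)) = -47376 + (87/(26*((-589*(-1/14859)))) + 11453/3022) = -47376 + (87/(26*(589/14859)) + 11453/3022) = -47376 + ((87/26)*(14859/589) + 11453/3022) = -47376 + (99441/1178 + 11453/3022) = -47376 + 78500584/889979 = -42085144520/889979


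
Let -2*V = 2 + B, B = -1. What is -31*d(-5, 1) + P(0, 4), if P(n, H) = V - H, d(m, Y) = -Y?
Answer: 53/2 ≈ 26.500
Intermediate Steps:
V = -1/2 (V = -(2 - 1)/2 = -1/2*1 = -1/2 ≈ -0.50000)
P(n, H) = -1/2 - H
-31*d(-5, 1) + P(0, 4) = -(-31) + (-1/2 - 1*4) = -31*(-1) + (-1/2 - 4) = 31 - 9/2 = 53/2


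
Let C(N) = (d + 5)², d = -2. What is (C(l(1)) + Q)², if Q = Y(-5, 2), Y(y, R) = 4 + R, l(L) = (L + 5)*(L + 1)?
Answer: 225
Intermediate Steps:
l(L) = (1 + L)*(5 + L) (l(L) = (5 + L)*(1 + L) = (1 + L)*(5 + L))
Q = 6 (Q = 4 + 2 = 6)
C(N) = 9 (C(N) = (-2 + 5)² = 3² = 9)
(C(l(1)) + Q)² = (9 + 6)² = 15² = 225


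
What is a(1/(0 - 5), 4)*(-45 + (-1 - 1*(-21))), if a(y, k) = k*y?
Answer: 20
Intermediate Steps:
a(1/(0 - 5), 4)*(-45 + (-1 - 1*(-21))) = (4/(0 - 5))*(-45 + (-1 - 1*(-21))) = (4/(-5))*(-45 + (-1 + 21)) = (4*(-1/5))*(-45 + 20) = -4/5*(-25) = 20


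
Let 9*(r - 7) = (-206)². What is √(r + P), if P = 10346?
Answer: √135613/3 ≈ 122.75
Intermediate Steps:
r = 42499/9 (r = 7 + (⅑)*(-206)² = 7 + (⅑)*42436 = 7 + 42436/9 = 42499/9 ≈ 4722.1)
√(r + P) = √(42499/9 + 10346) = √(135613/9) = √135613/3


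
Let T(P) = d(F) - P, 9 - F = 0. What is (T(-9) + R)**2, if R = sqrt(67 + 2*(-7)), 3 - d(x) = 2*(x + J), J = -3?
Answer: 53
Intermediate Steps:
F = 9 (F = 9 - 1*0 = 9 + 0 = 9)
d(x) = 9 - 2*x (d(x) = 3 - 2*(x - 3) = 3 - 2*(-3 + x) = 3 - (-6 + 2*x) = 3 + (6 - 2*x) = 9 - 2*x)
T(P) = -9 - P (T(P) = (9 - 2*9) - P = (9 - 18) - P = -9 - P)
R = sqrt(53) (R = sqrt(67 - 14) = sqrt(53) ≈ 7.2801)
(T(-9) + R)**2 = ((-9 - 1*(-9)) + sqrt(53))**2 = ((-9 + 9) + sqrt(53))**2 = (0 + sqrt(53))**2 = (sqrt(53))**2 = 53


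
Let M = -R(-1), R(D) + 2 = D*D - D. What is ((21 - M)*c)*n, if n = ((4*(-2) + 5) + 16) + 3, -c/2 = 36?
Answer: -24192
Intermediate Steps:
c = -72 (c = -2*36 = -72)
R(D) = -2 + D**2 - D (R(D) = -2 + (D*D - D) = -2 + (D**2 - D) = -2 + D**2 - D)
M = 0 (M = -(-2 + (-1)**2 - 1*(-1)) = -(-2 + 1 + 1) = -1*0 = 0)
n = 16 (n = ((-8 + 5) + 16) + 3 = (-3 + 16) + 3 = 13 + 3 = 16)
((21 - M)*c)*n = ((21 - 1*0)*(-72))*16 = ((21 + 0)*(-72))*16 = (21*(-72))*16 = -1512*16 = -24192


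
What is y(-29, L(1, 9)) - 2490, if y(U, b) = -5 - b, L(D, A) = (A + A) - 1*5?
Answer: -2508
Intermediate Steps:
L(D, A) = -5 + 2*A (L(D, A) = 2*A - 5 = -5 + 2*A)
y(-29, L(1, 9)) - 2490 = (-5 - (-5 + 2*9)) - 2490 = (-5 - (-5 + 18)) - 2490 = (-5 - 1*13) - 2490 = (-5 - 13) - 2490 = -18 - 2490 = -2508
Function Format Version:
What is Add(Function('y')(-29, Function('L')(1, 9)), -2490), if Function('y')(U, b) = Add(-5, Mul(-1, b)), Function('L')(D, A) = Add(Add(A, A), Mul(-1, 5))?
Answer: -2508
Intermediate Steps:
Function('L')(D, A) = Add(-5, Mul(2, A)) (Function('L')(D, A) = Add(Mul(2, A), -5) = Add(-5, Mul(2, A)))
Add(Function('y')(-29, Function('L')(1, 9)), -2490) = Add(Add(-5, Mul(-1, Add(-5, Mul(2, 9)))), -2490) = Add(Add(-5, Mul(-1, Add(-5, 18))), -2490) = Add(Add(-5, Mul(-1, 13)), -2490) = Add(Add(-5, -13), -2490) = Add(-18, -2490) = -2508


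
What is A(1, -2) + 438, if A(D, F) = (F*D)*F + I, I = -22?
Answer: 420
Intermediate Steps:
A(D, F) = -22 + D*F**2 (A(D, F) = (F*D)*F - 22 = (D*F)*F - 22 = D*F**2 - 22 = -22 + D*F**2)
A(1, -2) + 438 = (-22 + 1*(-2)**2) + 438 = (-22 + 1*4) + 438 = (-22 + 4) + 438 = -18 + 438 = 420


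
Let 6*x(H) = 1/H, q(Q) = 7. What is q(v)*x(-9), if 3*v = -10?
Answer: -7/54 ≈ -0.12963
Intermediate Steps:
v = -10/3 (v = (⅓)*(-10) = -10/3 ≈ -3.3333)
x(H) = 1/(6*H)
q(v)*x(-9) = 7*((⅙)/(-9)) = 7*((⅙)*(-⅑)) = 7*(-1/54) = -7/54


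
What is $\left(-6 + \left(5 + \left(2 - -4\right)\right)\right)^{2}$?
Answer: $25$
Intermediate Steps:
$\left(-6 + \left(5 + \left(2 - -4\right)\right)\right)^{2} = \left(-6 + \left(5 + \left(2 + 4\right)\right)\right)^{2} = \left(-6 + \left(5 + 6\right)\right)^{2} = \left(-6 + 11\right)^{2} = 5^{2} = 25$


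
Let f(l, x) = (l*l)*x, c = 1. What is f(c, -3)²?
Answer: 9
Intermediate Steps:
f(l, x) = x*l² (f(l, x) = l²*x = x*l²)
f(c, -3)² = (-3*1²)² = (-3*1)² = (-3)² = 9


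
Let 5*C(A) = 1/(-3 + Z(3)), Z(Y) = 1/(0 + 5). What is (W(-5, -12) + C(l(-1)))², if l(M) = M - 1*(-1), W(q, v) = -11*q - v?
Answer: 877969/196 ≈ 4479.4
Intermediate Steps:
W(q, v) = -v - 11*q
l(M) = 1 + M (l(M) = M + 1 = 1 + M)
Z(Y) = ⅕ (Z(Y) = 1/5 = ⅕)
C(A) = -1/14 (C(A) = 1/(5*(-3 + ⅕)) = 1/(5*(-14/5)) = (⅕)*(-5/14) = -1/14)
(W(-5, -12) + C(l(-1)))² = ((-1*(-12) - 11*(-5)) - 1/14)² = ((12 + 55) - 1/14)² = (67 - 1/14)² = (937/14)² = 877969/196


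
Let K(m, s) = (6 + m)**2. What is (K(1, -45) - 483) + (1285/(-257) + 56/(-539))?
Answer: -33811/77 ≈ -439.10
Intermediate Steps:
(K(1, -45) - 483) + (1285/(-257) + 56/(-539)) = ((6 + 1)**2 - 483) + (1285/(-257) + 56/(-539)) = (7**2 - 483) + (1285*(-1/257) + 56*(-1/539)) = (49 - 483) + (-5 - 8/77) = -434 - 393/77 = -33811/77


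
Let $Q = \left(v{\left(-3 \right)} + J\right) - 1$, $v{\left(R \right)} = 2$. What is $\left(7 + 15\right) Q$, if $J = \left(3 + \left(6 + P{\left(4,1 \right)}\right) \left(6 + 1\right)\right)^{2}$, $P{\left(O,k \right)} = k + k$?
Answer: $76604$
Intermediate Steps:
$P{\left(O,k \right)} = 2 k$
$J = 3481$ ($J = \left(3 + \left(6 + 2 \cdot 1\right) \left(6 + 1\right)\right)^{2} = \left(3 + \left(6 + 2\right) 7\right)^{2} = \left(3 + 8 \cdot 7\right)^{2} = \left(3 + 56\right)^{2} = 59^{2} = 3481$)
$Q = 3482$ ($Q = \left(2 + 3481\right) - 1 = 3483 - 1 = 3482$)
$\left(7 + 15\right) Q = \left(7 + 15\right) 3482 = 22 \cdot 3482 = 76604$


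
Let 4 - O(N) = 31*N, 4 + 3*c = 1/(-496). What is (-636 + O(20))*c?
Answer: 621305/372 ≈ 1670.2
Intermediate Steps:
c = -1985/1488 (c = -4/3 + (⅓)/(-496) = -4/3 + (⅓)*(-1/496) = -4/3 - 1/1488 = -1985/1488 ≈ -1.3340)
O(N) = 4 - 31*N
(-636 + O(20))*c = (-636 + (4 - 31*20))*(-1985/1488) = (-636 + (4 - 620))*(-1985/1488) = (-636 - 616)*(-1985/1488) = -1252*(-1985/1488) = 621305/372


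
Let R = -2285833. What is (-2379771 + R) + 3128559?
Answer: -1537045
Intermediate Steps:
(-2379771 + R) + 3128559 = (-2379771 - 2285833) + 3128559 = -4665604 + 3128559 = -1537045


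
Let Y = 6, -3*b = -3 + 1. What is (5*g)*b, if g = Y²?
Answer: 120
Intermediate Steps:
b = ⅔ (b = -(-3 + 1)/3 = -⅓*(-2) = ⅔ ≈ 0.66667)
g = 36 (g = 6² = 36)
(5*g)*b = (5*36)*(⅔) = 180*(⅔) = 120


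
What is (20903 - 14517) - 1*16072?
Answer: -9686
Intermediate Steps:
(20903 - 14517) - 1*16072 = 6386 - 16072 = -9686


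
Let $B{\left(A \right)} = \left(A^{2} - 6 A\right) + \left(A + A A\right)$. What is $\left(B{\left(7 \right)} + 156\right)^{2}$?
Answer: $47961$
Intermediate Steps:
$B{\left(A \right)} = - 5 A + 2 A^{2}$ ($B{\left(A \right)} = \left(A^{2} - 6 A\right) + \left(A + A^{2}\right) = - 5 A + 2 A^{2}$)
$\left(B{\left(7 \right)} + 156\right)^{2} = \left(7 \left(-5 + 2 \cdot 7\right) + 156\right)^{2} = \left(7 \left(-5 + 14\right) + 156\right)^{2} = \left(7 \cdot 9 + 156\right)^{2} = \left(63 + 156\right)^{2} = 219^{2} = 47961$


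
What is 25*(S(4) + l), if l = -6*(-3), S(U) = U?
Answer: 550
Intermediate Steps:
l = 18
25*(S(4) + l) = 25*(4 + 18) = 25*22 = 550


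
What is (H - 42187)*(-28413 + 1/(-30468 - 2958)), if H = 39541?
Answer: 46536914011/619 ≈ 7.5181e+7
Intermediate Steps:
(H - 42187)*(-28413 + 1/(-30468 - 2958)) = (39541 - 42187)*(-28413 + 1/(-30468 - 2958)) = -2646*(-28413 + 1/(-33426)) = -2646*(-28413 - 1/33426) = -2646*(-949732939/33426) = 46536914011/619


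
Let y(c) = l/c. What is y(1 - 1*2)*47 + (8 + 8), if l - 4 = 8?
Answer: -548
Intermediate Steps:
l = 12 (l = 4 + 8 = 12)
y(c) = 12/c
y(1 - 1*2)*47 + (8 + 8) = (12/(1 - 1*2))*47 + (8 + 8) = (12/(1 - 2))*47 + 16 = (12/(-1))*47 + 16 = (12*(-1))*47 + 16 = -12*47 + 16 = -564 + 16 = -548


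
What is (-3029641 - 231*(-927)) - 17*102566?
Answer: -4559126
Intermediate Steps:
(-3029641 - 231*(-927)) - 17*102566 = (-3029641 + 214137) - 1743622 = -2815504 - 1743622 = -4559126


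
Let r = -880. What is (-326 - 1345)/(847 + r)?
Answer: 557/11 ≈ 50.636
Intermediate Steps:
(-326 - 1345)/(847 + r) = (-326 - 1345)/(847 - 880) = -1671/(-33) = -1671*(-1/33) = 557/11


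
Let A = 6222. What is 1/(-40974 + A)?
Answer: -1/34752 ≈ -2.8775e-5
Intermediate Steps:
1/(-40974 + A) = 1/(-40974 + 6222) = 1/(-34752) = -1/34752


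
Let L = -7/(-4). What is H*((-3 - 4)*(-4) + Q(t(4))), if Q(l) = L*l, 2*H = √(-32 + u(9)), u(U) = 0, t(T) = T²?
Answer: 112*I*√2 ≈ 158.39*I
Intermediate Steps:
L = 7/4 (L = -7*(-¼) = 7/4 ≈ 1.7500)
H = 2*I*√2 (H = √(-32 + 0)/2 = √(-32)/2 = (4*I*√2)/2 = 2*I*√2 ≈ 2.8284*I)
Q(l) = 7*l/4
H*((-3 - 4)*(-4) + Q(t(4))) = (2*I*√2)*((-3 - 4)*(-4) + (7/4)*4²) = (2*I*√2)*(-7*(-4) + (7/4)*16) = (2*I*√2)*(28 + 28) = (2*I*√2)*56 = 112*I*√2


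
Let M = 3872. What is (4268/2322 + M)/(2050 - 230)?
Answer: 2248763/1056510 ≈ 2.1285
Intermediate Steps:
(4268/2322 + M)/(2050 - 230) = (4268/2322 + 3872)/(2050 - 230) = (4268*(1/2322) + 3872)/1820 = (2134/1161 + 3872)*(1/1820) = (4497526/1161)*(1/1820) = 2248763/1056510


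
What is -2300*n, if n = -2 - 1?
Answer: 6900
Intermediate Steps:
n = -3
-2300*n = -2300*(-3) = 6900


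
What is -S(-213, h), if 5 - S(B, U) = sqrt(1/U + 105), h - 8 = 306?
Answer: -5 + sqrt(10352894)/314 ≈ 5.2471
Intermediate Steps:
h = 314 (h = 8 + 306 = 314)
S(B, U) = 5 - sqrt(105 + 1/U) (S(B, U) = 5 - sqrt(1/U + 105) = 5 - sqrt(105 + 1/U))
-S(-213, h) = -(5 - sqrt(105 + 1/314)) = -(5 - sqrt(32971/314)) = -(5 - sqrt(10352894)/314) = -5 + sqrt(10352894)/314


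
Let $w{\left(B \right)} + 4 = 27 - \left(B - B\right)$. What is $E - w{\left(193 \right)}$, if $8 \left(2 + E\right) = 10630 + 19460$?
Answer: $\frac{14945}{4} \approx 3736.3$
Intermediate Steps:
$E = \frac{15037}{4}$ ($E = -2 + \frac{10630 + 19460}{8} = -2 + \frac{1}{8} \cdot 30090 = -2 + \frac{15045}{4} = \frac{15037}{4} \approx 3759.3$)
$w{\left(B \right)} = 23$ ($w{\left(B \right)} = -4 + \left(27 - \left(B - B\right)\right) = -4 + \left(27 - 0\right) = -4 + \left(27 + 0\right) = -4 + 27 = 23$)
$E - w{\left(193 \right)} = \frac{15037}{4} - 23 = \frac{14945}{4}$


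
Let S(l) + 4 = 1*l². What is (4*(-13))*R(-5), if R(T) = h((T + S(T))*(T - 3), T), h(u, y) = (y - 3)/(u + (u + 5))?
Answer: -416/251 ≈ -1.6574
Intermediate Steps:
S(l) = -4 + l² (S(l) = -4 + 1*l² = -4 + l²)
h(u, y) = (-3 + y)/(5 + 2*u) (h(u, y) = (-3 + y)/(u + (5 + u)) = (-3 + y)/(5 + 2*u))
R(T) = (-3 + T)/(5 + 2*(-3 + T)*(-4 + T + T²)) (R(T) = (-3 + T)/(5 + 2*((T + (-4 + T²))*(T - 3))) = (-3 + T)/(5 + 2*((-4 + T + T²)*(-3 + T))) = (-3 + T)/(5 + 2*((-3 + T)*(-4 + T + T²))) = (-3 + T)/(5 + 2*(-3 + T)*(-4 + T + T²)))
(4*(-13))*R(-5) = (4*(-13))*((-3 - 5)/(29 - 14*(-5) - 4*(-5)² + 2*(-5)³)) = -52*(-8)/(29 + 70 - 4*25 + 2*(-125)) = -52*(-8)/(29 + 70 - 100 - 250) = -52*(-8)/(-251) = -(-52)*(-8)/251 = -52*8/251 = -416/251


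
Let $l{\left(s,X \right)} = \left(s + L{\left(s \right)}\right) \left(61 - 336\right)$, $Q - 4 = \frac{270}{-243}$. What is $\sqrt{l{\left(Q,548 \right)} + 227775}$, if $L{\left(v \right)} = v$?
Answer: $\frac{5 \sqrt{81427}}{3} \approx 475.59$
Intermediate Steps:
$Q = \frac{26}{9}$ ($Q = 4 + \frac{270}{-243} = 4 + 270 \left(- \frac{1}{243}\right) = 4 - \frac{10}{9} = \frac{26}{9} \approx 2.8889$)
$l{\left(s,X \right)} = - 550 s$ ($l{\left(s,X \right)} = \left(s + s\right) \left(61 - 336\right) = 2 s \left(-275\right) = - 550 s$)
$\sqrt{l{\left(Q,548 \right)} + 227775} = \sqrt{\left(-550\right) \frac{26}{9} + 227775} = \sqrt{- \frac{14300}{9} + 227775} = \sqrt{\frac{2035675}{9}} = \frac{5 \sqrt{81427}}{3}$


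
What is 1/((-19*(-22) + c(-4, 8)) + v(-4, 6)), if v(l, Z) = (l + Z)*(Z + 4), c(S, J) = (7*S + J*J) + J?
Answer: 1/482 ≈ 0.0020747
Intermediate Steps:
c(S, J) = J + J² + 7*S (c(S, J) = (7*S + J²) + J = (J² + 7*S) + J = J + J² + 7*S)
v(l, Z) = (4 + Z)*(Z + l) (v(l, Z) = (Z + l)*(4 + Z) = (4 + Z)*(Z + l))
1/((-19*(-22) + c(-4, 8)) + v(-4, 6)) = 1/((-19*(-22) + (8 + 8² + 7*(-4))) + (6² + 4*6 + 4*(-4) + 6*(-4))) = 1/((418 + (8 + 64 - 28)) + (36 + 24 - 16 - 24)) = 1/((418 + 44) + 20) = 1/(462 + 20) = 1/482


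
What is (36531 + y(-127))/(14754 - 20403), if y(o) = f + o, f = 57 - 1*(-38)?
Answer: -36499/5649 ≈ -6.4611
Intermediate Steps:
f = 95 (f = 57 + 38 = 95)
y(o) = 95 + o
(36531 + y(-127))/(14754 - 20403) = (36531 + (95 - 127))/(14754 - 20403) = (36531 - 32)/(-5649) = 36499*(-1/5649) = -36499/5649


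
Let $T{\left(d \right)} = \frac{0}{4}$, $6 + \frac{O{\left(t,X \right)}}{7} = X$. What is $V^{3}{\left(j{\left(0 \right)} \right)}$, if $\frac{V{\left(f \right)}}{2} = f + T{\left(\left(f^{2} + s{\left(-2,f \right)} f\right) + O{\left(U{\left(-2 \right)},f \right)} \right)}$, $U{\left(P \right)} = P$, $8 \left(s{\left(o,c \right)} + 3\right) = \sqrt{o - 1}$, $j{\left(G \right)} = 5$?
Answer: $1000$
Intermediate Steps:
$s{\left(o,c \right)} = -3 + \frac{\sqrt{-1 + o}}{8}$ ($s{\left(o,c \right)} = -3 + \frac{\sqrt{o - 1}}{8} = -3 + \frac{\sqrt{-1 + o}}{8}$)
$O{\left(t,X \right)} = -42 + 7 X$
$T{\left(d \right)} = 0$ ($T{\left(d \right)} = 0 \cdot \frac{1}{4} = 0$)
$V{\left(f \right)} = 2 f$ ($V{\left(f \right)} = 2 \left(f + 0\right) = 2 f$)
$V^{3}{\left(j{\left(0 \right)} \right)} = \left(2 \cdot 5\right)^{3} = 10^{3} = 1000$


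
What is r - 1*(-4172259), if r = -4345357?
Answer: -173098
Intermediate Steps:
r - 1*(-4172259) = -4345357 - 1*(-4172259) = -4345357 + 4172259 = -173098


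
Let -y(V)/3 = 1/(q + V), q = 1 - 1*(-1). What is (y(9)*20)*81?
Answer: -4860/11 ≈ -441.82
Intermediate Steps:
q = 2 (q = 1 + 1 = 2)
y(V) = -3/(2 + V)
(y(9)*20)*81 = (-3/(2 + 9)*20)*81 = (-3/11*20)*81 = (-3*1/11*20)*81 = -3/11*20*81 = -60/11*81 = -4860/11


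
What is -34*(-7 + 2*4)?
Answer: -34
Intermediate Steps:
-34*(-7 + 2*4) = -34*(-7 + 8) = -34*1 = -34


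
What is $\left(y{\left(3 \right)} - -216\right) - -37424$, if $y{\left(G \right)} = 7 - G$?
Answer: $37644$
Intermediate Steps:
$\left(y{\left(3 \right)} - -216\right) - -37424 = \left(\left(7 - 3\right) - -216\right) - -37424 = \left(\left(7 - 3\right) + 216\right) + 37424 = \left(4 + 216\right) + 37424 = 220 + 37424 = 37644$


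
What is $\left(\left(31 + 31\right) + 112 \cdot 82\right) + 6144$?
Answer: $15390$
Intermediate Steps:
$\left(\left(31 + 31\right) + 112 \cdot 82\right) + 6144 = \left(62 + 9184\right) + 6144 = 9246 + 6144 = 15390$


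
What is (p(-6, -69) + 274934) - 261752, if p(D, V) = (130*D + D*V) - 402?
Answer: 12414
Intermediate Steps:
p(D, V) = -402 + 130*D + D*V
(p(-6, -69) + 274934) - 261752 = ((-402 + 130*(-6) - 6*(-69)) + 274934) - 261752 = ((-402 - 780 + 414) + 274934) - 261752 = (-768 + 274934) - 261752 = 274166 - 261752 = 12414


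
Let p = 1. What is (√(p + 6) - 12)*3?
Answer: -36 + 3*√7 ≈ -28.063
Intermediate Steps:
(√(p + 6) - 12)*3 = (√(1 + 6) - 12)*3 = (√7 - 12)*3 = (-12 + √7)*3 = -36 + 3*√7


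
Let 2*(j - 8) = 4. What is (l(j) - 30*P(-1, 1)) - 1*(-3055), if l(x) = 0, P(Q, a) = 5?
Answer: 2905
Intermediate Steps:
j = 10 (j = 8 + (½)*4 = 8 + 2 = 10)
(l(j) - 30*P(-1, 1)) - 1*(-3055) = (0 - 30*5) - 1*(-3055) = (0 - 150) + 3055 = -150 + 3055 = 2905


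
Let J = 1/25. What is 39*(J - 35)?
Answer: -34086/25 ≈ -1363.4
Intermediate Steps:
J = 1/25 ≈ 0.040000
39*(J - 35) = 39*(1/25 - 35) = 39*(-874/25) = -34086/25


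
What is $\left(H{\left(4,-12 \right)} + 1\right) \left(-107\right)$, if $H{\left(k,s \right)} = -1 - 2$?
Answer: $214$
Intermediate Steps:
$H{\left(k,s \right)} = -3$ ($H{\left(k,s \right)} = -1 - 2 = -3$)
$\left(H{\left(4,-12 \right)} + 1\right) \left(-107\right) = \left(-3 + 1\right) \left(-107\right) = \left(-2\right) \left(-107\right) = 214$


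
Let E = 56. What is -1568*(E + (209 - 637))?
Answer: 583296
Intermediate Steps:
-1568*(E + (209 - 637)) = -1568*(56 + (209 - 637)) = -1568*(56 - 428) = -1568*(-372) = 583296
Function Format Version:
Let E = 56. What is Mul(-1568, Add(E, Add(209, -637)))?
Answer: 583296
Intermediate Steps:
Mul(-1568, Add(E, Add(209, -637))) = Mul(-1568, Add(56, Add(209, -637))) = Mul(-1568, Add(56, -428)) = Mul(-1568, -372) = 583296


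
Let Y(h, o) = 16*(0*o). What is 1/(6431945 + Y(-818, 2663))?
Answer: 1/6431945 ≈ 1.5547e-7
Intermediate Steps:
Y(h, o) = 0 (Y(h, o) = 16*0 = 0)
1/(6431945 + Y(-818, 2663)) = 1/(6431945 + 0) = 1/6431945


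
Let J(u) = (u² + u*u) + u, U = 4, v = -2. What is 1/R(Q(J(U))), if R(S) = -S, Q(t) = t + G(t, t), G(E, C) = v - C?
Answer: ½ ≈ 0.50000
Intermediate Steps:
G(E, C) = -2 - C
J(u) = u + 2*u² (J(u) = (u² + u²) + u = 2*u² + u = u + 2*u²)
Q(t) = -2 (Q(t) = t + (-2 - t) = -2)
1/R(Q(J(U))) = 1/(-1*(-2)) = 1/2 = ½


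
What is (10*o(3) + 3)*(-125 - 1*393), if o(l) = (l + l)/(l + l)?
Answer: -6734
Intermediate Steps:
o(l) = 1 (o(l) = (2*l)/((2*l)) = (2*l)*(1/(2*l)) = 1)
(10*o(3) + 3)*(-125 - 1*393) = (10*1 + 3)*(-125 - 1*393) = (10 + 3)*(-125 - 393) = 13*(-518) = -6734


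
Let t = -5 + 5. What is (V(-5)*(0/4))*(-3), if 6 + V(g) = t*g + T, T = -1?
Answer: 0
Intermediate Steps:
t = 0
V(g) = -7 (V(g) = -6 + (0*g - 1) = -6 + (0 - 1) = -6 - 1 = -7)
(V(-5)*(0/4))*(-3) = -0/4*(-3) = -7*0*(-3) = 0*(-3) = 0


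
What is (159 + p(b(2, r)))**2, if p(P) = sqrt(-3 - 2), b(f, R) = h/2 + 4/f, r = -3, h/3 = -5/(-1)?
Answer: (159 + I*sqrt(5))**2 ≈ 25276.0 + 711.07*I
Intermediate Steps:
h = 15 (h = 3*(-5/(-1)) = 3*(-5*(-1)) = 3*5 = 15)
b(f, R) = 15/2 + 4/f
p(P) = I*sqrt(5) (p(P) = sqrt(-5) = I*sqrt(5))
(159 + p(b(2, r)))**2 = (159 + I*sqrt(5))**2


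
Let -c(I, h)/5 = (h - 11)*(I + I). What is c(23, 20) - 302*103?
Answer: -33176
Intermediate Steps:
c(I, h) = -10*I*(-11 + h) (c(I, h) = -5*(h - 11)*(I + I) = -5*(-11 + h)*2*I = -10*I*(-11 + h))
c(23, 20) - 302*103 = 10*23*(11 - 1*20) - 302*103 = 10*23*(11 - 20) - 31106 = 10*23*(-9) - 31106 = -2070 - 31106 = -33176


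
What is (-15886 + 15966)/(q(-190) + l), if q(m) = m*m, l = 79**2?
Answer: 80/42341 ≈ 0.0018894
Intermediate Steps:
l = 6241
q(m) = m**2
(-15886 + 15966)/(q(-190) + l) = (-15886 + 15966)/((-190)**2 + 6241) = 80/(36100 + 6241) = 80/42341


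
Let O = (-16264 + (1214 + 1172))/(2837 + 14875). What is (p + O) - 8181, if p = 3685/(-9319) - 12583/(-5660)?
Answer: -35379407327711/4325134280 ≈ -8180.0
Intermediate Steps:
p = 96403877/52745540 (p = 3685*(-1/9319) - 12583*(-1/5660) = -3685/9319 + 12583/5660 = 96403877/52745540 ≈ 1.8277)
O = -257/328 (O = (-16264 + 2386)/17712 = -13878*1/17712 = -257/328 ≈ -0.78354)
(p + O) - 8181 = (96403877/52745540 - 257/328) - 8181 = 4516216969/4325134280 - 8181 = -35379407327711/4325134280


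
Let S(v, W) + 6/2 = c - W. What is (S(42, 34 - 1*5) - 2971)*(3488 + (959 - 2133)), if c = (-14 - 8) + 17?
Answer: -6960512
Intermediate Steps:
c = -5 (c = -22 + 17 = -5)
S(v, W) = -8 - W (S(v, W) = -3 + (-5 - W) = -8 - W)
(S(42, 34 - 1*5) - 2971)*(3488 + (959 - 2133)) = ((-8 - (34 - 1*5)) - 2971)*(3488 + (959 - 2133)) = ((-8 - (34 - 5)) - 2971)*(3488 - 1174) = ((-8 - 1*29) - 2971)*2314 = ((-8 - 29) - 2971)*2314 = (-37 - 2971)*2314 = -3008*2314 = -6960512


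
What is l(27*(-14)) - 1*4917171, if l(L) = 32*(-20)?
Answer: -4917811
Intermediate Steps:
l(L) = -640
l(27*(-14)) - 1*4917171 = -640 - 1*4917171 = -640 - 4917171 = -4917811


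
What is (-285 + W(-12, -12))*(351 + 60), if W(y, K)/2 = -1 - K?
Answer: -108093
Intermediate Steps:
W(y, K) = -2 - 2*K (W(y, K) = 2*(-1 - K) = -2 - 2*K)
(-285 + W(-12, -12))*(351 + 60) = (-285 + (-2 - 2*(-12)))*(351 + 60) = (-285 + (-2 + 24))*411 = (-285 + 22)*411 = -263*411 = -108093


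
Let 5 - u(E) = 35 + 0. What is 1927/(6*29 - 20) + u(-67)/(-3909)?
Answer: 2512421/200662 ≈ 12.521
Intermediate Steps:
u(E) = -30 (u(E) = 5 - (35 + 0) = 5 - 1*35 = 5 - 35 = -30)
1927/(6*29 - 20) + u(-67)/(-3909) = 1927/(6*29 - 20) - 30/(-3909) = 1927/(174 - 20) - 30*(-1/3909) = 1927/154 + 10/1303 = 2512421/200662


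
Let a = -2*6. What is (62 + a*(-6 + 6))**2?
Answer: 3844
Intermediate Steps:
a = -12
(62 + a*(-6 + 6))**2 = (62 - 12*(-6 + 6))**2 = (62 - 12*0)**2 = (62 + 0)**2 = 62**2 = 3844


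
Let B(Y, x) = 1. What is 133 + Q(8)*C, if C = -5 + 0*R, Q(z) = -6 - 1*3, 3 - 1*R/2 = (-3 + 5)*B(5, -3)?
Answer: 178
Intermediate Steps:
R = 2 (R = 6 - 2*(-3 + 5) = 6 - 4 = 2)
Q(z) = -9 (Q(z) = -6 - 3 = -9)
C = -5 (C = -5 + 0*2 = -5 + 0 = -5)
133 + Q(8)*C = 133 - 9*(-5) = 133 + 45 = 178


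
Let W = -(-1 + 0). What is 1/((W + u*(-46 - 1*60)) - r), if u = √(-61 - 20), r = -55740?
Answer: 55741/3107969197 + 954*I/3107969197 ≈ 1.7935e-5 + 3.0695e-7*I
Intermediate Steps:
W = 1 (W = -1*(-1) = 1)
u = 9*I (u = √(-81) = 9*I ≈ 9.0*I)
1/((W + u*(-46 - 1*60)) - r) = 1/((1 + (9*I)*(-46 - 1*60)) - 1*(-55740)) = 1/((1 + (9*I)*(-46 - 60)) + 55740) = 1/((1 + (9*I)*(-106)) + 55740) = 1/((1 - 954*I) + 55740) = 1/(55741 - 954*I) = (55741 + 954*I)/3107969197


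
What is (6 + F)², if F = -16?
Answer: 100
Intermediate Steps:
(6 + F)² = (6 - 16)² = (-10)² = 100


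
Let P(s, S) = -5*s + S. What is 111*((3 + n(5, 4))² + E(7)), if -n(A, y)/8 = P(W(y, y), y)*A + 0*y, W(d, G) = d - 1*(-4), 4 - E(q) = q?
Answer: 231129306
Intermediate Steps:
E(q) = 4 - q
W(d, G) = 4 + d (W(d, G) = d + 4 = 4 + d)
P(s, S) = S - 5*s
n(A, y) = -8*A*(-20 - 4*y) (n(A, y) = -8*((y - 5*(4 + y))*A + 0*y) = -8*((y + (-20 - 5*y))*A + 0) = -8*((-20 - 4*y)*A + 0) = -8*(A*(-20 - 4*y) + 0) = -8*A*(-20 - 4*y))
111*((3 + n(5, 4))² + E(7)) = 111*((3 + 32*5*(5 + 4))² + (4 - 1*7)) = 111*((3 + 32*5*9)² + (4 - 7)) = 111*((3 + 1440)² - 3) = 111*(1443² - 3) = 111*(2082249 - 3) = 111*2082246 = 231129306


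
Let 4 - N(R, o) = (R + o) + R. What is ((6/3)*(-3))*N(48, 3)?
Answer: 570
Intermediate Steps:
N(R, o) = 4 - o - 2*R (N(R, o) = 4 - ((R + o) + R) = 4 - (o + 2*R) = 4 + (-o - 2*R) = 4 - o - 2*R)
((6/3)*(-3))*N(48, 3) = ((6/3)*(-3))*(4 - 1*3 - 2*48) = ((6*(⅓))*(-3))*(4 - 3 - 96) = (2*(-3))*(-95) = -6*(-95) = 570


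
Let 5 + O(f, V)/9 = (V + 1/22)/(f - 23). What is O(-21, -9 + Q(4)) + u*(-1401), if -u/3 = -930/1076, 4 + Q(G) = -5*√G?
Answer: -956422215/260392 ≈ -3673.0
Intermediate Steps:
Q(G) = -4 - 5*√G
O(f, V) = -45 + 9*(1/22 + V)/(-23 + f) (O(f, V) = -45 + 9*((V + 1/22)/(f - 23)) = -45 + 9*((V + 1/22)/(-23 + f)) = -45 + 9*((1/22 + V)/(-23 + f)) = -45 + 9*(1/22 + V)/(-23 + f))
u = 1395/538 (u = -(-2790)/1076 = -3*(-465/538) = 1395/538 ≈ 2.5929)
O(-21, -9 + Q(4)) + u*(-1401) = 9*(2531 - 110*(-21) + 22*(-9 + (-4 - 5*√4)))/(22*(-23 - 21)) + (1395/538)*(-1401) = (9/22)*(2531 + 2310 + 22*(-9 + (-4 - 5*2)))/(-44) - 1954395/538 = (9/22)*(-1/44)*(2531 + 2310 + 22*(-9 + (-4 - 10))) - 1954395/538 = (9/22)*(-1/44)*(2531 + 2310 + 22*(-9 - 14)) - 1954395/538 = (9/22)*(-1/44)*(2531 + 2310 + 22*(-23)) - 1954395/538 = (9/22)*(-1/44)*(2531 + 2310 - 506) - 1954395/538 = (9/22)*(-1/44)*4335 - 1954395/538 = -39015/968 - 1954395/538 = -956422215/260392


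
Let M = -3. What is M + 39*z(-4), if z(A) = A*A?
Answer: 621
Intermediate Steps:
z(A) = A**2
M + 39*z(-4) = -3 + 39*(-4)**2 = -3 + 39*16 = -3 + 624 = 621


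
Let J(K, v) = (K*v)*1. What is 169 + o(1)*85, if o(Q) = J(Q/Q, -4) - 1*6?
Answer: -681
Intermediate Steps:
J(K, v) = K*v
o(Q) = -10 (o(Q) = (Q/Q)*(-4) - 1*6 = 1*(-4) - 6 = -4 - 6 = -10)
169 + o(1)*85 = 169 - 10*85 = 169 - 850 = -681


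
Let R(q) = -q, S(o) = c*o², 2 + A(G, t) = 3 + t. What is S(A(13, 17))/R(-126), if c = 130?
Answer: 2340/7 ≈ 334.29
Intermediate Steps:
A(G, t) = 1 + t (A(G, t) = -2 + (3 + t) = 1 + t)
S(o) = 130*o²
S(A(13, 17))/R(-126) = (130*(1 + 17)²)/((-1*(-126))) = (130*18²)/126 = (130*324)*(1/126) = 42120*(1/126) = 2340/7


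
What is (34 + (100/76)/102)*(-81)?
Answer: -1779759/646 ≈ -2755.0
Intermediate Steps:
(34 + (100/76)/102)*(-81) = (34 + (100*(1/76))*(1/102))*(-81) = (34 + (25/19)*(1/102))*(-81) = (34 + 25/1938)*(-81) = (65917/1938)*(-81) = -1779759/646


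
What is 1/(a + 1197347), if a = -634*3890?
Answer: -1/1268913 ≈ -7.8808e-7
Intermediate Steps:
a = -2466260
1/(a + 1197347) = 1/(-2466260 + 1197347) = 1/(-1268913) = -1/1268913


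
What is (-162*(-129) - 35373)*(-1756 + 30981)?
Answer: -423031875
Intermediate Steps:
(-162*(-129) - 35373)*(-1756 + 30981) = (20898 - 35373)*29225 = -14475*29225 = -423031875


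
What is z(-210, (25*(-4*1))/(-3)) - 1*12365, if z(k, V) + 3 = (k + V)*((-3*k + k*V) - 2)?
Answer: 1113352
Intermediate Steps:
z(k, V) = -3 + (V + k)*(-2 - 3*k + V*k) (z(k, V) = -3 + (k + V)*((-3*k + k*V) - 2) = -3 + (V + k)*((-3*k + V*k) - 2) = -3 + (V + k)*(-2 - 3*k + V*k))
z(-210, (25*(-4*1))/(-3)) - 1*12365 = (-3 - 3*(-210)**2 - 2*25*(-4*1)/(-3) - 2*(-210) + ((25*(-4*1))/(-3))*(-210)**2 - 210*((25*(-4*1))/(-3))**2 - 3*(25*(-4*1))/(-3)*(-210)) - 1*12365 = (-3 - 3*44100 - 2*25*(-4)*(-1)/3 + 420 + ((25*(-4))*(-1/3))*44100 - 210*((25*(-4))*(-1/3))**2 - 3*(25*(-4))*(-1/3)*(-210)) - 12365 = (-3 - 132300 - (-200)*(-1)/3 + 420 - 100*(-1/3)*44100 - 210*(-100*(-1/3))**2 - 3*(-100*(-1/3))*(-210)) - 12365 = (-3 - 132300 - 2*100/3 + 420 + (100/3)*44100 - 210*(100/3)**2 - 3*100/3*(-210)) - 12365 = (-3 - 132300 - 200/3 + 420 + 1470000 - 210*10000/9 + 21000) - 12365 = (-3 - 132300 - 200/3 + 420 + 1470000 - 700000/3 + 21000) - 12365 = 1125717 - 12365 = 1113352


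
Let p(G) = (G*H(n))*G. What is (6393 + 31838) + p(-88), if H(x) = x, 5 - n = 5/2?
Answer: 57591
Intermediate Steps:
n = 5/2 (n = 5 - 5/2 = 5/2 ≈ 2.5000)
p(G) = 5*G²/2 (p(G) = (G*(5/2))*G = (5*G/2)*G = 5*G²/2)
(6393 + 31838) + p(-88) = (6393 + 31838) + (5/2)*(-88)² = 38231 + (5/2)*7744 = 38231 + 19360 = 57591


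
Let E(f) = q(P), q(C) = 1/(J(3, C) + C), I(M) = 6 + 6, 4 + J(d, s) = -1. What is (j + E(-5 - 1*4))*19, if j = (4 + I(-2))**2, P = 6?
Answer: 4883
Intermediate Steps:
J(d, s) = -5 (J(d, s) = -4 - 1 = -5)
I(M) = 12
q(C) = 1/(-5 + C)
E(f) = 1 (E(f) = 1/(-5 + 6) = 1/1 = 1)
j = 256 (j = (4 + 12)**2 = 16**2 = 256)
(j + E(-5 - 1*4))*19 = (256 + 1)*19 = 257*19 = 4883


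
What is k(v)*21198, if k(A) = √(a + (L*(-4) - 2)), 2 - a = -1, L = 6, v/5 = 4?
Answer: 21198*I*√23 ≈ 1.0166e+5*I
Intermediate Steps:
v = 20 (v = 5*4 = 20)
a = 3 (a = 2 - 1*(-1) = 2 + 1 = 3)
k(A) = I*√23 (k(A) = √(3 + (6*(-4) - 2)) = √(3 + (-24 - 2)) = √(3 - 26) = √(-23) = I*√23)
k(v)*21198 = (I*√23)*21198 = 21198*I*√23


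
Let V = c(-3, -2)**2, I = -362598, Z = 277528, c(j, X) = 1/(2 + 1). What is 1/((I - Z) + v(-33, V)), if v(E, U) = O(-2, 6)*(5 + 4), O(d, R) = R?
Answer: -1/640072 ≈ -1.5623e-6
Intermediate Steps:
c(j, X) = 1/3
V = 1/9 (V = (1/3)**2 = 1/9 ≈ 0.11111)
v(E, U) = 54 (v(E, U) = 6*(5 + 4) = 6*9 = 54)
1/((I - Z) + v(-33, V)) = 1/((-362598 - 1*277528) + 54) = 1/((-362598 - 277528) + 54) = 1/(-640126 + 54) = 1/(-640072) = -1/640072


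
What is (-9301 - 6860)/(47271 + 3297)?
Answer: -5387/16856 ≈ -0.31959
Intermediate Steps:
(-9301 - 6860)/(47271 + 3297) = -16161/50568 = -16161*1/50568 = -5387/16856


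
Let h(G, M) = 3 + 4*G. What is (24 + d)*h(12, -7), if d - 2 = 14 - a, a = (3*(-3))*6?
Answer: 4794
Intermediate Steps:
a = -54 (a = -9*6 = -54)
d = 70 (d = 2 + (14 - 1*(-54)) = 2 + (14 + 54) = 2 + 68 = 70)
(24 + d)*h(12, -7) = (24 + 70)*(3 + 4*12) = 94*(3 + 48) = 94*51 = 4794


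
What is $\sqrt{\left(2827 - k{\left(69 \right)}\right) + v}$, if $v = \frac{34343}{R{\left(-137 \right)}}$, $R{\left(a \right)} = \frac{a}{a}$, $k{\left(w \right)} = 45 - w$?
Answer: $\sqrt{37194} \approx 192.86$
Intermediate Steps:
$R{\left(a \right)} = 1$
$v = 34343$ ($v = \frac{34343}{1} = 34343 \cdot 1 = 34343$)
$\sqrt{\left(2827 - k{\left(69 \right)}\right) + v} = \sqrt{\left(2827 - \left(45 - 69\right)\right) + 34343} = \sqrt{\left(2827 - -24\right) + 34343} = \sqrt{\left(2827 + 24\right) + 34343} = \sqrt{2851 + 34343} = \sqrt{37194}$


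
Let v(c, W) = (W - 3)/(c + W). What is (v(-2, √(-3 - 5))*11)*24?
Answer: 132*(2*√2 + 3*I)/(I + √2) ≈ 308.0 + 62.225*I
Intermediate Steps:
v(c, W) = (-3 + W)/(W + c)
(v(-2, √(-3 - 5))*11)*24 = (((-3 + √(-3 - 5))/(√(-3 - 5) - 2))*11)*24 = (((-3 + √(-8))/(√(-8) - 2))*11)*24 = (((-3 + 2*I*√2)/(2*I*√2 - 2))*11)*24 = (((-3 + 2*I*√2)/(-2 + 2*I*√2))*11)*24 = (11*(-3 + 2*I*√2)/(-2 + 2*I*√2))*24 = 264*(-3 + 2*I*√2)/(-2 + 2*I*√2)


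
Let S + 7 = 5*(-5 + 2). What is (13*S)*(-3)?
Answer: 858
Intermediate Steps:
S = -22 (S = -7 + 5*(-5 + 2) = -7 + 5*(-3) = -7 - 15 = -22)
(13*S)*(-3) = (13*(-22))*(-3) = -286*(-3) = 858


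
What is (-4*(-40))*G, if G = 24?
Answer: 3840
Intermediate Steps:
(-4*(-40))*G = -4*(-40)*24 = 160*24 = 3840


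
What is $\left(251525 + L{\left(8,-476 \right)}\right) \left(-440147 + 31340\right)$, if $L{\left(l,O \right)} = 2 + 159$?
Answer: $-102890998602$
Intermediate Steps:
$L{\left(l,O \right)} = 161$
$\left(251525 + L{\left(8,-476 \right)}\right) \left(-440147 + 31340\right) = \left(251525 + 161\right) \left(-440147 + 31340\right) = 251686 \left(-408807\right) = -102890998602$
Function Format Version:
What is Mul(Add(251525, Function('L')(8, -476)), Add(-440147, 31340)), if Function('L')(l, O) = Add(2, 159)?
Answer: -102890998602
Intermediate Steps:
Function('L')(l, O) = 161
Mul(Add(251525, Function('L')(8, -476)), Add(-440147, 31340)) = Mul(Add(251525, 161), Add(-440147, 31340)) = Mul(251686, -408807) = -102890998602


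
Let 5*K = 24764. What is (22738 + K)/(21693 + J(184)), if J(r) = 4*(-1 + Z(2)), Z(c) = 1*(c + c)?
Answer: 138454/108525 ≈ 1.2758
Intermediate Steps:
Z(c) = 2*c (Z(c) = 1*(2*c) = 2*c)
K = 24764/5 (K = (⅕)*24764 = 24764/5 ≈ 4952.8)
J(r) = 12 (J(r) = 4*(-1 + 2*2) = 4*(-1 + 4) = 4*3 = 12)
(22738 + K)/(21693 + J(184)) = (22738 + 24764/5)/(21693 + 12) = (138454/5)/21705 = (138454/5)*(1/21705) = 138454/108525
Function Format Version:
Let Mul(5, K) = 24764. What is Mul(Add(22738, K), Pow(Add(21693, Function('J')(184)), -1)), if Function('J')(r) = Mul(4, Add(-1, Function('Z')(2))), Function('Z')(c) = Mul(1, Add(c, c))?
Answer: Rational(138454, 108525) ≈ 1.2758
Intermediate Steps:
Function('Z')(c) = Mul(2, c) (Function('Z')(c) = Mul(1, Mul(2, c)) = Mul(2, c))
K = Rational(24764, 5) (K = Mul(Rational(1, 5), 24764) = Rational(24764, 5) ≈ 4952.8)
Function('J')(r) = 12 (Function('J')(r) = Mul(4, Add(-1, Mul(2, 2))) = Mul(4, Add(-1, 4)) = Mul(4, 3) = 12)
Mul(Add(22738, K), Pow(Add(21693, Function('J')(184)), -1)) = Mul(Add(22738, Rational(24764, 5)), Pow(Add(21693, 12), -1)) = Mul(Rational(138454, 5), Pow(21705, -1)) = Mul(Rational(138454, 5), Rational(1, 21705)) = Rational(138454, 108525)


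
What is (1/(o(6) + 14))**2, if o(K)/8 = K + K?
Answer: 1/12100 ≈ 8.2645e-5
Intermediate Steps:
o(K) = 16*K (o(K) = 8*(K + K) = 8*(2*K) = 16*K)
(1/(o(6) + 14))**2 = (1/(16*6 + 14))**2 = (1/(96 + 14))**2 = (1/110)**2 = 1/12100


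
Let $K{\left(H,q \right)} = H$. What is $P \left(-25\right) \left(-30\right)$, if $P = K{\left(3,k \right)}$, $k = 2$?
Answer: $2250$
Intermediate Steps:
$P = 3$
$P \left(-25\right) \left(-30\right) = 3 \left(-25\right) \left(-30\right) = \left(-75\right) \left(-30\right) = 2250$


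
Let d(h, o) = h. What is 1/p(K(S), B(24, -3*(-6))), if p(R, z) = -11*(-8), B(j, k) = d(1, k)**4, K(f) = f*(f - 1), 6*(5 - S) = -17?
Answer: 1/88 ≈ 0.011364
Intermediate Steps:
S = 47/6 (S = 5 - 1/6*(-17) = 5 + 17/6 = 47/6 ≈ 7.8333)
K(f) = f*(-1 + f)
B(j, k) = 1 (B(j, k) = 1**4 = 1)
p(R, z) = 88
1/p(K(S), B(24, -3*(-6))) = 1/88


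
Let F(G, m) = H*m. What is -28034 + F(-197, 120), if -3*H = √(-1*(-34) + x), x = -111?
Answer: -28034 - 40*I*√77 ≈ -28034.0 - 351.0*I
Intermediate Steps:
H = -I*√77/3 (H = -√(-1*(-34) - 111)/3 = -√(34 - 111)/3 = -I*√77/3 ≈ -2.925*I)
F(G, m) = -I*m*√77/3 (F(G, m) = (-I*√77/3)*m = -I*m*√77/3)
-28034 + F(-197, 120) = -28034 - ⅓*I*120*√77 = -28034 - 40*I*√77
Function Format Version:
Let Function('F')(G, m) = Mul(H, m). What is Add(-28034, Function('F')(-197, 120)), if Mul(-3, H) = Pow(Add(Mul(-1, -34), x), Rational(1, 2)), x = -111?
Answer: Add(-28034, Mul(-40, I, Pow(77, Rational(1, 2)))) ≈ Add(-28034., Mul(-351.00, I))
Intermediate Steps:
H = Mul(Rational(-1, 3), I, Pow(77, Rational(1, 2))) (H = Mul(Rational(-1, 3), Pow(Add(Mul(-1, -34), -111), Rational(1, 2))) = Mul(Rational(-1, 3), Pow(Add(34, -111), Rational(1, 2))) = Mul(Rational(-1, 3), Pow(-77, Rational(1, 2))) = Mul(Rational(-1, 3), Mul(I, Pow(77, Rational(1, 2)))) = Mul(Rational(-1, 3), I, Pow(77, Rational(1, 2))) ≈ Mul(-2.9250, I))
Function('F')(G, m) = Mul(Rational(-1, 3), I, m, Pow(77, Rational(1, 2))) (Function('F')(G, m) = Mul(Mul(Rational(-1, 3), I, Pow(77, Rational(1, 2))), m) = Mul(Rational(-1, 3), I, m, Pow(77, Rational(1, 2))))
Add(-28034, Function('F')(-197, 120)) = Add(-28034, Mul(Rational(-1, 3), I, 120, Pow(77, Rational(1, 2)))) = Add(-28034, Mul(-40, I, Pow(77, Rational(1, 2))))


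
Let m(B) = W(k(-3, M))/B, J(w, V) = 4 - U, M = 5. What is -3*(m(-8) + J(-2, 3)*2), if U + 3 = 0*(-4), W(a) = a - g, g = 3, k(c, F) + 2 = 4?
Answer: -339/8 ≈ -42.375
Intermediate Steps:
k(c, F) = 2 (k(c, F) = -2 + 4 = 2)
W(a) = -3 + a (W(a) = a - 1*3 = a - 3 = -3 + a)
U = -3 (U = -3 + 0*(-4) = -3 + 0 = -3)
J(w, V) = 7 (J(w, V) = 4 - 1*(-3) = 4 + 3 = 7)
m(B) = -1/B (m(B) = (-3 + 2)/B = -1/B)
-3*(m(-8) + J(-2, 3)*2) = -3*(-1/(-8) + 7*2) = -3*(-1*(-1/8) + 14) = -3*(1/8 + 14) = -3*113/8 = -339/8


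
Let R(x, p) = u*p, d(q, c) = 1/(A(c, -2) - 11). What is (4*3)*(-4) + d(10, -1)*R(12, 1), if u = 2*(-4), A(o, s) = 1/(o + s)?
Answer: -804/17 ≈ -47.294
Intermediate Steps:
u = -8
d(q, c) = 1/(-11 + 1/(-2 + c)) (d(q, c) = 1/(1/(c - 2) - 11) = 1/(1/(-2 + c) - 11) = 1/(-11 + 1/(-2 + c)))
R(x, p) = -8*p
(4*3)*(-4) + d(10, -1)*R(12, 1) = (4*3)*(-4) + ((2 - 1*(-1))/(-23 + 11*(-1)))*(-8*1) = 12*(-4) + ((2 + 1)/(-23 - 11))*(-8) = -48 + (3/(-34))*(-8) = -48 - 1/34*3*(-8) = -48 - 3/34*(-8) = -48 + 12/17 = -804/17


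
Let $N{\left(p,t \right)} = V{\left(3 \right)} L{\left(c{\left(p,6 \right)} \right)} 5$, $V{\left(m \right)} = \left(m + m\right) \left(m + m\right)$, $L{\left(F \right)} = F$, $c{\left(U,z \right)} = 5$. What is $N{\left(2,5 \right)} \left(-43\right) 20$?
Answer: $-774000$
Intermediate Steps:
$V{\left(m \right)} = 4 m^{2}$ ($V{\left(m \right)} = 2 m 2 m = 4 m^{2}$)
$N{\left(p,t \right)} = 900$ ($N{\left(p,t \right)} = 4 \cdot 3^{2} \cdot 5 \cdot 5 = 4 \cdot 9 \cdot 5 \cdot 5 = 36 \cdot 5 \cdot 5 = 180 \cdot 5 = 900$)
$N{\left(2,5 \right)} \left(-43\right) 20 = 900 \left(-43\right) 20 = \left(-38700\right) 20 = -774000$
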